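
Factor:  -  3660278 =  - 2^1*277^1*6607^1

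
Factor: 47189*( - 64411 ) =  - 41^1*1571^1 *47189^1 = - 3039490679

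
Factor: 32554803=3^1*10851601^1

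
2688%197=127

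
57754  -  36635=21119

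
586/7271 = 586/7271 = 0.08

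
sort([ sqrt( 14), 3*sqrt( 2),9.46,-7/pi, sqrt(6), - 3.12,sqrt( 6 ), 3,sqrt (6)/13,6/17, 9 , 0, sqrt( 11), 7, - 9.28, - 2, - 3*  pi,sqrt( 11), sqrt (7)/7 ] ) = [ - 3*pi,  -  9.28, - 3.12,-7/pi, - 2,0, sqrt( 6)/13, 6/17,sqrt( 7)/7, sqrt( 6 ), sqrt(6) , 3,sqrt( 11), sqrt ( 11), sqrt(14 ), 3 * sqrt( 2),  7, 9, 9.46]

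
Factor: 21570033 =3^1*743^1*9677^1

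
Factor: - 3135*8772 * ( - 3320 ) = 91300730400  =  2^5*3^2*5^2*11^1*17^1*19^1 *43^1*83^1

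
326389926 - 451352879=-124962953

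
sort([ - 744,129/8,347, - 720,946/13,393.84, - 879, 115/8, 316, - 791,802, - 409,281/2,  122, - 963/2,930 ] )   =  [-879, - 791, - 744, - 720, - 963/2,-409,  115/8 , 129/8, 946/13,122,281/2,316,347, 393.84, 802  ,  930]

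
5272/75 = 5272/75  =  70.29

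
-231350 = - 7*33050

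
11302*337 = 3808774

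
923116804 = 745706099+177410705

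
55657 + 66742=122399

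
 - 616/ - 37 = 616/37 = 16.65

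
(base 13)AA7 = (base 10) 1827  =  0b11100100011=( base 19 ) 513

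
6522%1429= 806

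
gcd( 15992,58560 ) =8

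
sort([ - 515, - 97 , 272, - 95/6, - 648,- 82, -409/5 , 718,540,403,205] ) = [ - 648, - 515, - 97, -82, -409/5,  -  95/6, 205,272,  403 , 540,718 ]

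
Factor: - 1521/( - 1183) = 9/7 = 3^2*7^( - 1 ) 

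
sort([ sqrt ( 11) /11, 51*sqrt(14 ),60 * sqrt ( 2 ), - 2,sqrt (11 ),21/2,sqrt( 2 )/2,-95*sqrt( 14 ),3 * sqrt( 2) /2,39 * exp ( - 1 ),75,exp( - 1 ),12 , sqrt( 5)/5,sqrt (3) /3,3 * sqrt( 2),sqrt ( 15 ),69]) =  [ - 95*sqrt( 14), - 2,sqrt(11 )/11,exp (-1), sqrt (5 )/5,  sqrt( 3) /3, sqrt( 2) /2, 3 * sqrt (2) /2,sqrt (11),sqrt( 15),  3*sqrt( 2), 21/2,12, 39*exp ( - 1),  69,75,60 * sqrt(2),  51*sqrt(14) ]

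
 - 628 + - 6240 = -6868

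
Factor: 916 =2^2*229^1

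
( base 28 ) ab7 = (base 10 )8155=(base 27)b51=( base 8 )17733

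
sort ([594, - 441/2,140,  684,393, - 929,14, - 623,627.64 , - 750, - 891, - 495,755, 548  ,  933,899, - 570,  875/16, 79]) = [  -  929, - 891, - 750,  -  623, - 570,-495,  -  441/2,14,875/16 , 79 , 140, 393,548 , 594, 627.64,684,  755, 899,933] 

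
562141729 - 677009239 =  - 114867510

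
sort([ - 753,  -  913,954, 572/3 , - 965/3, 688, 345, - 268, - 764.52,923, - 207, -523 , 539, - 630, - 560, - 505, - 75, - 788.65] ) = [ - 913, - 788.65, - 764.52 , - 753, - 630, - 560, - 523, - 505, - 965/3, - 268, - 207, - 75, 572/3,345,539,688,923,954 ] 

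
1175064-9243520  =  -8068456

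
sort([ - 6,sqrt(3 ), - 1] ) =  [ - 6, - 1, sqrt( 3)]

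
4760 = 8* 595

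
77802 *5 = 389010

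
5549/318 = 5549/318 = 17.45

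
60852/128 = 15213/32 = 475.41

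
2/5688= 1/2844 = 0.00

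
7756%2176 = 1228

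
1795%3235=1795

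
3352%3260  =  92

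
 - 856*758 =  - 648848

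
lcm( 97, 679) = 679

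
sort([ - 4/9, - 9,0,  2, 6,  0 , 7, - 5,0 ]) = [ - 9, - 5, - 4/9, 0,0,  0,2,  6, 7 ]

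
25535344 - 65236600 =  -39701256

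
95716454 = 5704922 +90011532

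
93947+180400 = 274347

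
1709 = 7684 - 5975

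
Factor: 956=2^2*239^1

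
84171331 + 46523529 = 130694860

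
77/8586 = 77/8586 = 0.01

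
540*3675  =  1984500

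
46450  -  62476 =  - 16026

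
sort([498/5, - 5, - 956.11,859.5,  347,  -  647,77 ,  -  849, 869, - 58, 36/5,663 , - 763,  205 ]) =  [ - 956.11,-849, - 763, - 647, - 58, - 5, 36/5,77,  498/5,205 , 347, 663,  859.5 , 869 ]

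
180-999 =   -  819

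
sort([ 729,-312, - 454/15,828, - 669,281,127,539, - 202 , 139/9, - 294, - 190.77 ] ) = [  -  669,-312, - 294, - 202, - 190.77,-454/15 , 139/9,127,281,539,729, 828]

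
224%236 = 224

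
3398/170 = 1699/85 = 19.99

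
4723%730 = 343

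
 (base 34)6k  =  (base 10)224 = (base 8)340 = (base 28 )80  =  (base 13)143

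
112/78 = 56/39 =1.44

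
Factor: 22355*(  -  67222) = - 1502747810  =  -2^1*5^1*17^1*19^1*29^1 * 61^1*263^1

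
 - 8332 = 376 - 8708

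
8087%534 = 77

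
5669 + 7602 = 13271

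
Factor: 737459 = 31^1 * 23789^1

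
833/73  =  11+30/73= 11.41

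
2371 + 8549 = 10920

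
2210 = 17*130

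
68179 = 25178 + 43001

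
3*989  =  2967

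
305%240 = 65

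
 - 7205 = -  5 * 1441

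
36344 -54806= - 18462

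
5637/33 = 170 + 9/11 = 170.82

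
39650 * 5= 198250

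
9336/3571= 2  +  2194/3571 = 2.61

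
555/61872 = 185/20624 = 0.01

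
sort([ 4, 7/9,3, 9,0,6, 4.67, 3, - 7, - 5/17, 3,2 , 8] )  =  [ - 7,-5/17, 0,7/9, 2,3, 3, 3, 4,4.67,6 , 8,9]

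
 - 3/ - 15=1/5 = 0.20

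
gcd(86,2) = 2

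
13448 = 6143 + 7305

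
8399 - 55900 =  - 47501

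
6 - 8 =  -2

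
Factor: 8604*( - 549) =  - 4723596 = - 2^2*  3^4*61^1*239^1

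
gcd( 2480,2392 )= 8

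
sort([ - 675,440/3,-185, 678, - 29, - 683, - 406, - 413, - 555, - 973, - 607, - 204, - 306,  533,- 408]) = [ - 973,-683, - 675, - 607, - 555, - 413,  -  408, - 406, - 306 , - 204, -185, - 29,440/3,  533,678]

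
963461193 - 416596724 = 546864469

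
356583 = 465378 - 108795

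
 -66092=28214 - 94306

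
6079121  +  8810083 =14889204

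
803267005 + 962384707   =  1765651712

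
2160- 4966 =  - 2806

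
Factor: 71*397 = 28187 = 71^1 *397^1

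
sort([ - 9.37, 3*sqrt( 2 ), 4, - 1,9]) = [ - 9.37,-1, 4, 3*sqrt(2), 9]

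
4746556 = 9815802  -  5069246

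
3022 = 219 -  -2803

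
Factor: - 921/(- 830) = 2^( - 1)*3^1*5^( - 1)*83^( - 1)*307^1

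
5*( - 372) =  - 1860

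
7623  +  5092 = 12715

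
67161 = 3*22387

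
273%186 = 87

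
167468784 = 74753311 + 92715473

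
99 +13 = 112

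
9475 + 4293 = 13768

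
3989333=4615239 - 625906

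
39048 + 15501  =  54549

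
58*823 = 47734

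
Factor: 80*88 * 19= 133760 =2^7*5^1*11^1*19^1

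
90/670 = 9/67 = 0.13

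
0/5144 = 0 = 0.00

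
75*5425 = 406875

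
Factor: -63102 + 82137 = 19035 = 3^4*5^1*47^1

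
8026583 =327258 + 7699325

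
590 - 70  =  520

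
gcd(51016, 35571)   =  1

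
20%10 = 0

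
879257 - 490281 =388976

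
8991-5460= 3531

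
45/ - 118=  - 45/118=- 0.38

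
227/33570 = 227/33570 = 0.01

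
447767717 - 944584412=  - 496816695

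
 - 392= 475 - 867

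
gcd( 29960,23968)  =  5992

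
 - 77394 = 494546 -571940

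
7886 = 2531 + 5355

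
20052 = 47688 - 27636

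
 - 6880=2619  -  9499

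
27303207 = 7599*3593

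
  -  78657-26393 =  -105050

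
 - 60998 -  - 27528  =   - 33470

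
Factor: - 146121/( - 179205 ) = 5^( - 1 ) * 13^( - 1)*53^1=53/65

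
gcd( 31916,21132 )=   4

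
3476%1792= 1684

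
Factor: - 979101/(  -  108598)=2^(  -  1 )*  3^3*7^( - 1)*7757^( - 1)* 36263^1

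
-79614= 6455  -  86069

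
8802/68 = 4401/34= 129.44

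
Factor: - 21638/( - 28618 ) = 31/41 = 31^1*41^( - 1)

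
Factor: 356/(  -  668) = -89^1 * 167^ ( - 1) =- 89/167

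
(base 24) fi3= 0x2373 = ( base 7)35313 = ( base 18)1a03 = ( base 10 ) 9075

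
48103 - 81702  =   -33599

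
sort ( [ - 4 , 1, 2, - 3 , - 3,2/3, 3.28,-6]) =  [ -6,  -  4, - 3 ,  -  3 , 2/3, 1, 2,  3.28]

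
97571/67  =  1456 + 19/67 = 1456.28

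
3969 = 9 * 441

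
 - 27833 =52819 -80652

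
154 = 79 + 75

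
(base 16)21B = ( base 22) 12b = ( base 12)38B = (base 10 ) 539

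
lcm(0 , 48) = 0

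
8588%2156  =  2120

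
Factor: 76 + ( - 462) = - 2^1 * 193^1= - 386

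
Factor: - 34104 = -2^3*3^1*7^2*29^1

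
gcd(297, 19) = 1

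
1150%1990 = 1150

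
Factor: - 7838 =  - 2^1 * 3919^1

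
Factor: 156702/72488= 2^( - 2)*3^1*7^2*17^( - 1)=147/68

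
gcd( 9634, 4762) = 2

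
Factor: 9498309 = 3^1*19^1 * 71^1*2347^1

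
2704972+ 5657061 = 8362033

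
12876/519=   24 + 140/173  =  24.81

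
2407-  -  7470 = 9877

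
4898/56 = 2449/28 = 87.46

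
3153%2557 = 596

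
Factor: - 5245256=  - 2^3*655657^1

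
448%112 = 0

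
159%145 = 14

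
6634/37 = 6634/37 =179.30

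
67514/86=33757/43  =  785.05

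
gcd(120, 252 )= 12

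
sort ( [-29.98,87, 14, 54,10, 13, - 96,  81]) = [ - 96, - 29.98, 10,13, 14, 54, 81 , 87]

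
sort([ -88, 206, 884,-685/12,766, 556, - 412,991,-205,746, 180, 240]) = [ - 412,-205, - 88, - 685/12, 180, 206,240,  556, 746,766, 884, 991]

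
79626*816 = 64974816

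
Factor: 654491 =654491^1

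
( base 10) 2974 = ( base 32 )2su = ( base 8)5636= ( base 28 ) 3M6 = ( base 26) 4aa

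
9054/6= 1509= 1509.00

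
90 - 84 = 6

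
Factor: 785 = 5^1*157^1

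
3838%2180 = 1658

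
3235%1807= 1428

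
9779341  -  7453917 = 2325424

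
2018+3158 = 5176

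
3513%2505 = 1008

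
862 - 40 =822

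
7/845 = 7/845 = 0.01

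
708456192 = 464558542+243897650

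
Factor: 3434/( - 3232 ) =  - 2^( - 4)*17^1= -  17/16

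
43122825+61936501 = 105059326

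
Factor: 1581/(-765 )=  - 3^ ( - 1)* 5^(-1 )*31^1  =  - 31/15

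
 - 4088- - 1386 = -2702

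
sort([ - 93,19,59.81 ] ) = [ - 93,  19 , 59.81 ] 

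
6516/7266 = 1086/1211 = 0.90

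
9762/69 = 141+11/23=141.48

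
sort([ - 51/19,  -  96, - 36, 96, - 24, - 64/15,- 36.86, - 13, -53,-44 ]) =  [ - 96, - 53, - 44, - 36.86, - 36, - 24,-13,-64/15 , - 51/19, 96]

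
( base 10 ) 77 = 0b1001101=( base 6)205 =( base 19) 41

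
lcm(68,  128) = 2176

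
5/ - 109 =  - 5/109 = -0.05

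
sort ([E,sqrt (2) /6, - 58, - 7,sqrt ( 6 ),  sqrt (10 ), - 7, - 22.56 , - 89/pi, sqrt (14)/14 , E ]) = [  -  58,  -  89/pi, - 22.56,  -  7,-7, sqrt( 2 )/6, sqrt ( 14 ) /14 , sqrt (6),E, E, sqrt(10 )] 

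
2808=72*39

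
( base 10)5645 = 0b1011000001101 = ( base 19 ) FC2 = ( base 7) 22313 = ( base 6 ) 42045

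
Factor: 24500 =2^2*5^3 * 7^2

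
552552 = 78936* 7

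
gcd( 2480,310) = 310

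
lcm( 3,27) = 27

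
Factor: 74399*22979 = 1709614621 = 11^1*13^1*59^1*97^1* 2089^1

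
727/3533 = 727/3533=0.21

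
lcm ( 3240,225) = 16200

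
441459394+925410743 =1366870137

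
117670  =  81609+36061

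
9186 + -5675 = 3511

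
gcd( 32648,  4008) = 8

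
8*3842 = 30736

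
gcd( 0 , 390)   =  390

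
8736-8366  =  370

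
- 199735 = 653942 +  - 853677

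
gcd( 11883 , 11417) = 233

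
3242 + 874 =4116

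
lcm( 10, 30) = 30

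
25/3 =25/3 = 8.33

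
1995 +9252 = 11247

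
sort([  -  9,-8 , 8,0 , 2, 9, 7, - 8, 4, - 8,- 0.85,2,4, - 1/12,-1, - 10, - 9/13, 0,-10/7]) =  [ -10,-9  ,-8, - 8,-8,- 10/7, - 1 ,-0.85,-9/13, - 1/12,  0, 0 , 2 , 2,4, 4, 7, 8, 9 ]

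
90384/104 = 869 + 1/13  =  869.08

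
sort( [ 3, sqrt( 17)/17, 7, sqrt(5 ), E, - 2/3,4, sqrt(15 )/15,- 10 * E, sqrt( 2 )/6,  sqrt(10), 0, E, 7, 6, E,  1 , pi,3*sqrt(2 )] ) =[ - 10*E,-2/3,0,sqrt( 2 )/6, sqrt(17)/17, sqrt(15 )/15 , 1,sqrt(5 ), E, E, E, 3,pi, sqrt(10 ), 4,3*sqrt(2 ), 6, 7, 7] 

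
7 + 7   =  14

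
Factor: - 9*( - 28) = 2^2*3^2*7^1= 252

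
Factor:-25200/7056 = -5^2*7^ ( - 1)= - 25/7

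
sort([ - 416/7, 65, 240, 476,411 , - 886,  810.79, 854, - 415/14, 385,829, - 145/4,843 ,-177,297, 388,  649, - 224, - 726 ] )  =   [ - 886, - 726, - 224, - 177, - 416/7, - 145/4, - 415/14,65, 240, 297 , 385,388, 411,476,649  ,  810.79 , 829,  843,854]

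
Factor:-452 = -2^2*113^1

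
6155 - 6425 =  - 270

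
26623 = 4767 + 21856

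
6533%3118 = 297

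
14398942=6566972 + 7831970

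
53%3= 2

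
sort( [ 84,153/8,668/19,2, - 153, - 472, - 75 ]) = [  -  472,-153, - 75,2, 153/8,668/19, 84]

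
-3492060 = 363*( - 9620)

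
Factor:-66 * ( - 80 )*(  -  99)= - 522720 = - 2^5*3^3 * 5^1*11^2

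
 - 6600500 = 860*(  -  7675 )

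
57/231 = 19/77 = 0.25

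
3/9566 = 3/9566 = 0.00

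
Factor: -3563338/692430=- 1781669/346215= -3^( - 1)*5^( - 1 )*23081^( - 1)*1781669^1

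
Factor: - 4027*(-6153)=3^1*7^1 * 293^1*4027^1 = 24778131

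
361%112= 25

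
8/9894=4/4947=0.00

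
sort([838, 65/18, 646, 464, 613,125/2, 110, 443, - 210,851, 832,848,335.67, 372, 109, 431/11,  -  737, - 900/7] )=[  -  737, - 210, -900/7, 65/18,431/11 , 125/2, 109,110,  335.67,372, 443, 464, 613,  646, 832, 838, 848, 851 ] 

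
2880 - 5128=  - 2248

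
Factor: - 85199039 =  - 43^1*1039^1* 1907^1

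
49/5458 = 49/5458  =  0.01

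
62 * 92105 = 5710510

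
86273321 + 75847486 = 162120807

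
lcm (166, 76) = 6308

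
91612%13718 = 9304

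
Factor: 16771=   31^1*541^1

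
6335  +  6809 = 13144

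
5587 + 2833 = 8420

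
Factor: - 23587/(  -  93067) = 13^( - 1 )*103^1*229^1 * 7159^( - 1) 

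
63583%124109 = 63583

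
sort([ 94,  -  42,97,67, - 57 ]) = [ - 57,-42, 67, 94, 97]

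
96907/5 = 96907/5 = 19381.40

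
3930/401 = 3930/401 = 9.80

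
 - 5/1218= - 5/1218 =-0.00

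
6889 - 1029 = 5860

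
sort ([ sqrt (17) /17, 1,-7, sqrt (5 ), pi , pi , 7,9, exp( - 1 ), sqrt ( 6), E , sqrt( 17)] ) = [ - 7,sqrt (17 ) /17, exp( - 1), 1, sqrt (5 ), sqrt ( 6 ),E,pi,pi, sqrt ( 17 ), 7, 9]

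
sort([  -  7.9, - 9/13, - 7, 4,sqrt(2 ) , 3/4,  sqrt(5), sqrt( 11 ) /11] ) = [ - 7.9, - 7, - 9/13, sqrt(11 )/11,3/4, sqrt( 2 ),sqrt(5), 4]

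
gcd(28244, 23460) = 92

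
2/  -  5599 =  - 2/5599 = - 0.00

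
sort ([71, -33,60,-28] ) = [ - 33, - 28 , 60 , 71 ]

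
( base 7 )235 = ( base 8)174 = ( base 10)124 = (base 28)4c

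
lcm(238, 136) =952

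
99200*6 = 595200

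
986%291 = 113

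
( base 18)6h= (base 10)125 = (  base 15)85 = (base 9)148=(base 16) 7d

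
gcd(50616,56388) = 444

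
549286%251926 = 45434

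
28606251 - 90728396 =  - 62122145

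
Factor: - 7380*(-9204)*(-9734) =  - 2^5 * 3^3 * 5^1*13^1*31^1 * 41^1*59^1*157^1  =  -661187011680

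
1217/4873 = 1217/4873 = 0.25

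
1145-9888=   -  8743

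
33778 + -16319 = 17459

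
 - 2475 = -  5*495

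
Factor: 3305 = 5^1*661^1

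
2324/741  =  3 + 101/741= 3.14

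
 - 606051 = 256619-862670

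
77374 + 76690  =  154064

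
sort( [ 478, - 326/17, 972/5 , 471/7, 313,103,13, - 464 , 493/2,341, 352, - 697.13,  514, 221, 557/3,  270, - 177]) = [ -697.13, - 464, - 177, - 326/17, 13, 471/7, 103, 557/3,  972/5,221, 493/2, 270, 313,341 , 352, 478, 514]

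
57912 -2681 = 55231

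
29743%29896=29743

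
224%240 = 224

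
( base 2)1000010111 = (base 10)535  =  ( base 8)1027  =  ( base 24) M7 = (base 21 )14A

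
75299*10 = 752990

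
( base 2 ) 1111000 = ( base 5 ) 440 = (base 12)A0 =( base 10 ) 120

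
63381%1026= 795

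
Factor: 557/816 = 2^ ( - 4 )*3^(- 1 ) * 17^( - 1 )*557^1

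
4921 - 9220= -4299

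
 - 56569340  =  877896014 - 934465354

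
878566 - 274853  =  603713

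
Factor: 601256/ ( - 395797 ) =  - 2^3 * 17^1*157^( - 1)* 2521^( - 1) * 4421^1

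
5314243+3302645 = 8616888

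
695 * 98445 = 68419275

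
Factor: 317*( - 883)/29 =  - 279911/29=- 29^( - 1)*317^1*883^1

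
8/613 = 8/613=0.01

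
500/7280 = 25/364=0.07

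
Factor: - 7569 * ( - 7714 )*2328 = 135925555248 = 2^4 * 3^3 * 7^1*19^1 * 29^3 * 97^1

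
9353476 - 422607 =8930869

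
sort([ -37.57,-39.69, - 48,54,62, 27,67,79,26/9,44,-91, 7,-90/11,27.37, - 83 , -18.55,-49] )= [-91, - 83, - 49,-48,-39.69,  -  37.57, - 18.55, - 90/11,26/9,  7, 27, 27.37,  44 , 54,62,67,79]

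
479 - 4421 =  - 3942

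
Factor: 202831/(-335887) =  -43^1*53^1*59^( - 1)*89^1*5693^ ( - 1 )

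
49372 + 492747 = 542119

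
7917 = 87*91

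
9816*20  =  196320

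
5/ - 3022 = -5/3022 = -  0.00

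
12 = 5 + 7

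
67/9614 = 67/9614 = 0.01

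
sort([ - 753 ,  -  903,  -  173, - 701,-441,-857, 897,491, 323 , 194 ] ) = [ - 903, - 857, - 753, - 701,  -  441, - 173,194,323  ,  491,897]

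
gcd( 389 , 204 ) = 1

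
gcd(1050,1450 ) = 50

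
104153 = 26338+77815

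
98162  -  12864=85298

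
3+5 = 8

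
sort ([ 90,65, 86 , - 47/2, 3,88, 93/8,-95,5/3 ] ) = [ - 95, - 47/2, 5/3, 3, 93/8, 65,86, 88, 90] 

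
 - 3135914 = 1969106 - 5105020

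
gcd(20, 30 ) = 10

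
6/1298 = 3/649 = 0.00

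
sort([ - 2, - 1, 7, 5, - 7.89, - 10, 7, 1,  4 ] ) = [ - 10,- 7.89, - 2 ,  -  1,1, 4,5, 7,7 ]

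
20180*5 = 100900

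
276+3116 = 3392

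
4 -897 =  - 893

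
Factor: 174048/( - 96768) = -2^( - 4)*3^(- 2)*7^1*37^1 = -259/144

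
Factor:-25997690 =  - 2^1 * 5^1*41^1 * 63409^1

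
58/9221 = 58/9221=0.01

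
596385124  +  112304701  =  708689825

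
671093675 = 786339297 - 115245622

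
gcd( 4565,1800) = 5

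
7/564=7/564  =  0.01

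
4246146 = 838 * 5067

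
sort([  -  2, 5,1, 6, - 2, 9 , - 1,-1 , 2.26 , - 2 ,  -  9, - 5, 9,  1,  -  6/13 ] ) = [-9,-5, - 2, - 2,- 2, - 1, - 1, - 6/13,1, 1,2.26,5, 6, 9 , 9]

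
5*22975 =114875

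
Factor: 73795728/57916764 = 6149644/4826397 = 2^2*3^(-1 )*41^( - 1 ) * 39239^ ( - 1)*1537411^1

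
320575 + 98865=419440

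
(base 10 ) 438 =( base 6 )2010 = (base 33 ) d9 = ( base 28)fi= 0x1b6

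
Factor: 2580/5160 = 1/2 = 2^(-1)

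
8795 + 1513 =10308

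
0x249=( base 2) 1001001001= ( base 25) na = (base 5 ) 4320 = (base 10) 585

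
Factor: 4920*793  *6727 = 26245794120 = 2^3*3^1 * 5^1* 7^1*13^1*31^2 * 41^1*61^1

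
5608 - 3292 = 2316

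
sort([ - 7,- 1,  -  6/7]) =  [ - 7, - 1, - 6/7 ]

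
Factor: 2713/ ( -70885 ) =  - 5^( - 1)*2713^1* 14177^(- 1)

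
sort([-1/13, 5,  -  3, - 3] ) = [-3, - 3, - 1/13, 5] 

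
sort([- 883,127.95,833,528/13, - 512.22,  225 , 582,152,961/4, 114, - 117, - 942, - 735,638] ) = [-942, - 883,  -  735, -512.22, - 117,528/13,114,127.95,152,225,961/4,  582 , 638, 833]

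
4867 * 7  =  34069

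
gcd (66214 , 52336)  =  2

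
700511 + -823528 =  - 123017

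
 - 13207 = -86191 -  - 72984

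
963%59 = 19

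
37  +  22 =59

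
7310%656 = 94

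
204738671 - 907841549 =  - 703102878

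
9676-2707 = 6969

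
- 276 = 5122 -5398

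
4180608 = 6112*684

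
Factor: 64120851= 3^2* 89^1 * 80051^1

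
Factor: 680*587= 2^3*5^1*17^1* 587^1 = 399160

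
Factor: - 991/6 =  - 2^( -1 )*3^ ( - 1 )*991^1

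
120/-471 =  - 1 + 117/157 = -  0.25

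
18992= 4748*4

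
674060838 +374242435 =1048303273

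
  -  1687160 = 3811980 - 5499140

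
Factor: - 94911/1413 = - 31637/471  =  - 3^( - 1 )* 17^1*157^( - 1)*1861^1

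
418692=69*6068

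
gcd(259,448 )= 7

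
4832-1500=3332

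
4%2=0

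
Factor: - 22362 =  - 2^1*3^1*3727^1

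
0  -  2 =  - 2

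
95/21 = 4 + 11/21 = 4.52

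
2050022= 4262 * 481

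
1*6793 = 6793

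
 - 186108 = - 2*93054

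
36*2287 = 82332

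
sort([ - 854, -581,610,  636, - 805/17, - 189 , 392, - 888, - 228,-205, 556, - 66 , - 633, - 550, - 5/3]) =[-888, - 854,  -  633 , - 581 ,-550 , - 228, - 205,  -  189, - 66, -805/17, - 5/3, 392,556 , 610,636 ] 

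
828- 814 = 14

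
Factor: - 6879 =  - 3^1*2293^1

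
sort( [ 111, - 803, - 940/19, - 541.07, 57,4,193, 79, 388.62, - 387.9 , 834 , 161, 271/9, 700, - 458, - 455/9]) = [-803, - 541.07,-458, - 387.9, - 455/9, - 940/19, 4,271/9, 57, 79, 111,161,193, 388.62,700,  834]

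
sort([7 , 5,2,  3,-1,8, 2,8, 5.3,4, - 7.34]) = [ - 7.34, - 1 , 2,2, 3,4, 5,  5.3, 7, 8, 8 ]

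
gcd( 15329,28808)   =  1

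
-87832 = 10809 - 98641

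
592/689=592/689 = 0.86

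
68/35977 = 68/35977 = 0.00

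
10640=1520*7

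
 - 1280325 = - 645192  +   - 635133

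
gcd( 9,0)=9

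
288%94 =6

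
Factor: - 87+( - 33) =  - 2^3*3^1*5^1 = - 120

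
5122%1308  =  1198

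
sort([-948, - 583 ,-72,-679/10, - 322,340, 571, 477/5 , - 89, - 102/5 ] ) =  [ - 948,  -  583, - 322,  -  89,-72, - 679/10, - 102/5, 477/5,340,571 ]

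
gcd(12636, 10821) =3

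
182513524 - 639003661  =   - 456490137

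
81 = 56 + 25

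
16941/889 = 16941/889 = 19.06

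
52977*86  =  4556022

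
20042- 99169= -79127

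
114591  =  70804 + 43787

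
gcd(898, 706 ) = 2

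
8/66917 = 8/66917  =  0.00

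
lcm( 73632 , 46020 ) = 368160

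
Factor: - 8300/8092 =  - 2075/2023=-5^2*7^( - 1 )*17^( - 2) * 83^1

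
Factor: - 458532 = -2^2 * 3^2 * 47^1* 271^1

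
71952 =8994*8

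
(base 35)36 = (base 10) 111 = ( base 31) 3i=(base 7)216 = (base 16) 6F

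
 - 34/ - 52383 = 34/52383 = 0.00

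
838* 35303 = 29583914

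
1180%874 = 306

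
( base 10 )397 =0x18D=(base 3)112201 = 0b110001101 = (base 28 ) E5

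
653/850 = 653/850 = 0.77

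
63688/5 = 63688/5 = 12737.60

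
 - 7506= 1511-9017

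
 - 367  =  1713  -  2080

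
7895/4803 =1+3092/4803  =  1.64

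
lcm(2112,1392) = 61248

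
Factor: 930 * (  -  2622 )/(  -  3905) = 487692/781 = 2^2*3^2*11^ (-1)*19^1*23^1*31^1*71^(-1)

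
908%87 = 38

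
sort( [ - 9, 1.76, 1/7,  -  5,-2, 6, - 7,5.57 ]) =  [ - 9,  -  7, - 5,  -  2, 1/7,1.76, 5.57, 6 ] 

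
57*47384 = 2700888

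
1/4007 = 1/4007=0.00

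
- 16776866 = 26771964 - 43548830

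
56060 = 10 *5606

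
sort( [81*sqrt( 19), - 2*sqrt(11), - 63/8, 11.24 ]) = [ - 63/8, - 2*sqrt(11), 11.24,81 *sqrt( 19)]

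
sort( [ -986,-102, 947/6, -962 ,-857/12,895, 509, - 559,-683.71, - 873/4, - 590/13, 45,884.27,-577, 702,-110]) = [ - 986,-962,-683.71,-577,-559,-873/4, - 110,-102, - 857/12,  -  590/13, 45, 947/6 , 509,702, 884.27,895]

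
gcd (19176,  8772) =204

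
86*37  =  3182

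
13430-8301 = 5129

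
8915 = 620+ 8295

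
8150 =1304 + 6846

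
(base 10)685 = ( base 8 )1255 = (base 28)OD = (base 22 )193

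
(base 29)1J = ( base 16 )30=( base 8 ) 60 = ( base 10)48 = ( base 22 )24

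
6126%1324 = 830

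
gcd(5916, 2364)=12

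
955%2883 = 955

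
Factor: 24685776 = 2^4*3^3 * 57143^1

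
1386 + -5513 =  - 4127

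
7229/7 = 7229/7 = 1032.71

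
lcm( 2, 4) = 4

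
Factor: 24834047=7^1 * 3547721^1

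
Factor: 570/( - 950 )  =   - 3^1*5^(-1) = -3/5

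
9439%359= 105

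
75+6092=6167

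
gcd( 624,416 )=208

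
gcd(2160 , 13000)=40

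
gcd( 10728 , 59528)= 8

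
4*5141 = 20564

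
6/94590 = 1/15765 = 0.00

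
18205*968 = 17622440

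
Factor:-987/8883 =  - 3^( - 2)=- 1/9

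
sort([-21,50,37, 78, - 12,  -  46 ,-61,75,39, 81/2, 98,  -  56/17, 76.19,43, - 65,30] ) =[ - 65 , - 61,  -  46, - 21 ,-12,  -  56/17, 30,37,39,81/2, 43,50, 75, 76.19,78, 98]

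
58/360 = 29/180  =  0.16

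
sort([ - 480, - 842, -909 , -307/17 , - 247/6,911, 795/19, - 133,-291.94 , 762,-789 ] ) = [ - 909, - 842,-789, - 480,-291.94, - 133, -247/6,- 307/17, 795/19, 762,911]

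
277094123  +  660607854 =937701977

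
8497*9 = 76473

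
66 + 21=87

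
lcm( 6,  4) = 12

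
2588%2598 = 2588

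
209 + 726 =935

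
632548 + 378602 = 1011150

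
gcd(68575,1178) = 1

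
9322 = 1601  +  7721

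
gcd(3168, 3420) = 36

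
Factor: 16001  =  16001^1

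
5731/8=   716 + 3/8= 716.38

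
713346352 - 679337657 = 34008695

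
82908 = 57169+25739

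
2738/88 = 1369/44 = 31.11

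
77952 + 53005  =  130957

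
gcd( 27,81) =27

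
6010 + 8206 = 14216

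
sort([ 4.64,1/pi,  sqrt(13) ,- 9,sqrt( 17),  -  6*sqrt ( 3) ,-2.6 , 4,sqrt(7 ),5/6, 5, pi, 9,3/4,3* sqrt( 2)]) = [  -  6*sqrt( 3 ),  -  9, - 2.6,1/pi, 3/4,  5/6,sqrt( 7),pi,  sqrt( 13),4 , sqrt(17 ),  3*sqrt( 2), 4.64,5,  9]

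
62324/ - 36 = -1732+7/9 = - 1731.22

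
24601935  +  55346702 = 79948637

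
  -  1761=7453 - 9214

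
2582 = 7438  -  4856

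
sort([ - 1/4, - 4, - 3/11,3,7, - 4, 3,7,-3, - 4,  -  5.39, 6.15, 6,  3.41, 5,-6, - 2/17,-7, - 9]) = [- 9, - 7,  -  6,  -  5.39, - 4, - 4, - 4, - 3,-3/11 ,  -  1/4,-2/17, 3, 3, 3.41,5, 6, 6.15, 7, 7] 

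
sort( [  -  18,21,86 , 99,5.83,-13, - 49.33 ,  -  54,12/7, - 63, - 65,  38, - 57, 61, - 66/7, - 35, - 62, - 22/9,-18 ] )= [ - 65, - 63 , - 62, - 57, -54,-49.33, - 35, - 18, - 18 , - 13, - 66/7 , - 22/9,  12/7,  5.83, 21,  38 , 61, 86,99]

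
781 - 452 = 329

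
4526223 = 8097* 559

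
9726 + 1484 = 11210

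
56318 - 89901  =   - 33583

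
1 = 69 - 68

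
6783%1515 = 723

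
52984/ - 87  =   - 52984/87 = - 609.01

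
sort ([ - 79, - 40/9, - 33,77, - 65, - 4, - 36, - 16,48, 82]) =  [ - 79,-65, - 36, - 33,-16, - 40/9, - 4, 48, 77,  82 ] 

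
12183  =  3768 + 8415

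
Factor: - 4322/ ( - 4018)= 2161/2009 = 7^( - 2)*41^( - 1)*2161^1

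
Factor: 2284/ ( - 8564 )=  - 571/2141= - 571^1* 2141^( - 1 )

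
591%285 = 21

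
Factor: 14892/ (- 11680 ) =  - 2^( - 3)*3^1*5^ ( -1)*17^1 = - 51/40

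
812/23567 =812/23567 = 0.03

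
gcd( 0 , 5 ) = 5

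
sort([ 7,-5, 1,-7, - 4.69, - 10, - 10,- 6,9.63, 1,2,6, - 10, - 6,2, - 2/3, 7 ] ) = [ - 10, - 10, - 10, - 7, - 6, - 6, - 5, - 4.69, - 2/3, 1, 1 , 2,2, 6, 7, 7, 9.63 ] 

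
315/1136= 315/1136 = 0.28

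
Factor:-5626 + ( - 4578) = -2^2*2551^1 = -10204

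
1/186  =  1/186= 0.01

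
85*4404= 374340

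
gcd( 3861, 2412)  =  9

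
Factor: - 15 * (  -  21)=315=3^2*5^1*7^1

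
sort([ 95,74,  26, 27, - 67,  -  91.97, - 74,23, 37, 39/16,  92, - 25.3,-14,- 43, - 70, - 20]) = [ -91.97, - 74,  -  70, -67 , - 43, - 25.3, - 20, - 14,39/16,23 , 26,27, 37,74,92, 95 ]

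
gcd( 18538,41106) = 806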